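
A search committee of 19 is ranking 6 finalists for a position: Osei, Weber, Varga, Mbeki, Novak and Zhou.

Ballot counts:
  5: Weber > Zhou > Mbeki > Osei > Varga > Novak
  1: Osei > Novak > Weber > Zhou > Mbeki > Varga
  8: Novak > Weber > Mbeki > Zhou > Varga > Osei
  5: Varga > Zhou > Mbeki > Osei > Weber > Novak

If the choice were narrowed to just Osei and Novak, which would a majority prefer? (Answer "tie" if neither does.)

Ballots ranking Osei above Novak: 5 + 1 + 5 = 11.
Ballots ranking Novak above Osei: 19 − 11 = 8.
Osei wins the head-to-head 11–8.

Osei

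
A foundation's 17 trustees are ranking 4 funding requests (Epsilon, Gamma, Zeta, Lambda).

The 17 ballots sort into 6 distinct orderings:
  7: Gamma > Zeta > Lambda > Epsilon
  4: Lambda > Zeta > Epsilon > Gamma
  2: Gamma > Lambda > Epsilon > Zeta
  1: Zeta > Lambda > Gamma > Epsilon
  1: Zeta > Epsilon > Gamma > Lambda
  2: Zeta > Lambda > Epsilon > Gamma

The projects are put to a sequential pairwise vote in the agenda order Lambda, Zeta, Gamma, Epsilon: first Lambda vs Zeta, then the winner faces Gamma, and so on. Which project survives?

Gamma

Round 1: Lambda vs Zeta — 6–11, Zeta advances.
Round 2: Zeta vs Gamma — 8–9, Gamma advances.
Round 3: Gamma vs Epsilon — 10–7, Gamma advances.
The agenda winner is Gamma.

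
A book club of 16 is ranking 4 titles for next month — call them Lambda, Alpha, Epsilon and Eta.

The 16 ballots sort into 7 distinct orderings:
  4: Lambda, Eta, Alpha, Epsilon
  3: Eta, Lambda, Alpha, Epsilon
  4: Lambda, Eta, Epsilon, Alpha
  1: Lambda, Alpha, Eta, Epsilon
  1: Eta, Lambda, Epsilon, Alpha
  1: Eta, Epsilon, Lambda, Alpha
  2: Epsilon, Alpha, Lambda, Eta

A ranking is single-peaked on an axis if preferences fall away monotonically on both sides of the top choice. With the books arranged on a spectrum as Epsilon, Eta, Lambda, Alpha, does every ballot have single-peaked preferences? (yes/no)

no

Axis positions: Epsilon=1, Eta=2, Lambda=3, Alpha=4.
Cluster 1 (peak Lambda at position 3): ranking walks positions 3-2-4-1, expanding outward from the peak — single-peaked.
Cluster 2 (peak Eta at position 2): ranking walks positions 2-3-4-1, expanding outward from the peak — single-peaked.
Cluster 3 (peak Lambda at position 3): ranking walks positions 3-2-1-4, expanding outward from the peak — single-peaked.
Cluster 4 (peak Lambda at position 3): ranking walks positions 3-4-2-1, expanding outward from the peak — single-peaked.
Cluster 5 (peak Eta at position 2): ranking walks positions 2-3-1-4, expanding outward from the peak — single-peaked.
Cluster 6 (peak Eta at position 2): ranking walks positions 2-1-3-4, expanding outward from the peak — single-peaked.
Cluster 7: ranking walks positions 1-4-3-2; Alpha is ranked above Eta even though Eta lies between Alpha and the peak Epsilon on the axis — preferences dip and rise again. Not single-peaked.
Cluster 7 violates single-peakedness, so the profile is not single-peaked on this axis.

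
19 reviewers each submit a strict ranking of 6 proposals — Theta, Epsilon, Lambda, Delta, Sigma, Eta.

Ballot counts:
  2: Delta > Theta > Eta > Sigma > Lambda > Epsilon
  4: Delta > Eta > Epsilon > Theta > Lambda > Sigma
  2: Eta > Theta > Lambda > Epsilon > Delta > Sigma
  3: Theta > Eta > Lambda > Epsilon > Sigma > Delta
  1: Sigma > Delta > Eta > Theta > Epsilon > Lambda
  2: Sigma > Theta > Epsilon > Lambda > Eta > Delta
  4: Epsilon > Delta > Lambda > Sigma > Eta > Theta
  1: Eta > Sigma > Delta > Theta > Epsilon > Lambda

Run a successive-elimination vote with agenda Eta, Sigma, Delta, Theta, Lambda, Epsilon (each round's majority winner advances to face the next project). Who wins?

Epsilon

Round 1: Eta vs Sigma — 12–7, Eta advances.
Round 2: Eta vs Delta — 8–11, Delta advances.
Round 3: Delta vs Theta — 12–7, Delta advances.
Round 4: Delta vs Lambda — 12–7, Delta advances.
Round 5: Delta vs Epsilon — 8–11, Epsilon advances.
The agenda winner is Epsilon.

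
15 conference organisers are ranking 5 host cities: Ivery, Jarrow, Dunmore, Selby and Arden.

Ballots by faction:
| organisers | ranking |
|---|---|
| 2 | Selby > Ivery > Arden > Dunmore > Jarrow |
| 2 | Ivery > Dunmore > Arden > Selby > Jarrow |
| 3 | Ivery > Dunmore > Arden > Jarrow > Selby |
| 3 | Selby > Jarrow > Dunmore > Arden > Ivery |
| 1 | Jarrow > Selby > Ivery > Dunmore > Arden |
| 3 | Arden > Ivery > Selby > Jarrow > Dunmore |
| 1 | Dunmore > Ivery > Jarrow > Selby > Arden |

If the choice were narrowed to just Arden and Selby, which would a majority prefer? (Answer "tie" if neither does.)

Arden

Ballots ranking Arden above Selby: 2 + 3 + 3 = 8.
Ballots ranking Selby above Arden: 15 − 8 = 7.
Arden wins the head-to-head 8–7.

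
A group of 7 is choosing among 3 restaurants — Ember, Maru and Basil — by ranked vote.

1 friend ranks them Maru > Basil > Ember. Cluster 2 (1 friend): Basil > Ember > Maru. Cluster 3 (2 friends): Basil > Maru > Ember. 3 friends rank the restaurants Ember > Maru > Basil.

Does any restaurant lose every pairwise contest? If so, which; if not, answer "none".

Head-to-head results (7 friends):
Ember vs Maru: 1+3 = 4 for Ember, 3 for Maru — Ember by 4–3.
Ember vs Basil: 3 for Ember, 4 for Basil — Basil by 4–3.
Maru vs Basil: 4 to 3, Maru.
Each restaurant has at least one pairwise win (Ember beats Maru; Maru beats Basil; Basil beats Ember) — no Condorcet loser.

none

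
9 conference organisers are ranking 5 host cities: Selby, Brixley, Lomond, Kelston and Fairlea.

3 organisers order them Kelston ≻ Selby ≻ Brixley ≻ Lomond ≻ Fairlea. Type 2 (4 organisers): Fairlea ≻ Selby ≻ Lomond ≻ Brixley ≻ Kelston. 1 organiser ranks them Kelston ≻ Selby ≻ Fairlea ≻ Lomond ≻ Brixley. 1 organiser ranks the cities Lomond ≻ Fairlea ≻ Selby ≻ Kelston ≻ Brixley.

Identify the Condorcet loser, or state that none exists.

Head-to-head results (9 organisers):
Selby–Brixley: Selby 9–0.
Selby vs Lomond: Selby preferred on 3+4+1 = 8 ballots; Selby wins 8–1.
Selby vs Kelston: Selby wins 5–4.
Selby vs Fairlea: Fairlea wins 5–4.
Brixley vs Lomond: Lomond, 6–3.
Brixley–Kelston: Kelston 5–4.
Brixley vs Fairlea: Brixley is ranked higher on 3 ballots, Fairlea on 6. Fairlea wins 6–3.
Lomond vs Kelston: 5 to 4, Lomond.
Lomond vs Fairlea: Fairlea wins 5–4.
Kelston–Fairlea: Fairlea 5–4.
Brixley loses to every other city — it is the Condorcet loser.

Brixley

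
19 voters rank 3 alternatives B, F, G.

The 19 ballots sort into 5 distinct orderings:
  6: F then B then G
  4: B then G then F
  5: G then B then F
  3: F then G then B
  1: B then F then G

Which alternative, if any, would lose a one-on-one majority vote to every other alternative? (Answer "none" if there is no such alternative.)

G

Pairwise majorities:
B vs F: 4+5+1 = 10 for B, 9 for F — B by 10–9.
B vs G: B, 11–8.
F vs G: F wins 10–9.
G is beaten in every head-to-head and is the Condorcet loser.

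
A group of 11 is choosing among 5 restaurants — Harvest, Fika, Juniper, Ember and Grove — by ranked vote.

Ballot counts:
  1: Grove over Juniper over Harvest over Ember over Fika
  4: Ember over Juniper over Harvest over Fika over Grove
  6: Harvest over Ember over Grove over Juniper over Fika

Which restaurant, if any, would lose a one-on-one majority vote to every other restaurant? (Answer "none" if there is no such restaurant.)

Pairwise majorities:
Harvest–Fika: Harvest 11–0.
Harvest vs Juniper: Harvest preferred on 6 ballots; Harvest wins 6–5.
Harvest vs Ember: Harvest, 7–4.
Harvest vs Grove: Harvest, 10–1.
Fika vs Juniper: 0 for Fika, 11 for Juniper — Juniper by 11–0.
Fika–Ember: Ember 11–0.
Fika–Grove: Grove 7–4.
Juniper vs Ember: Ember wins 10–1.
Juniper vs Grove: Grove wins 7–4.
Ember vs Grove: Ember, 10–1.
Only Fika has no wins; Fika is the Condorcet loser.

Fika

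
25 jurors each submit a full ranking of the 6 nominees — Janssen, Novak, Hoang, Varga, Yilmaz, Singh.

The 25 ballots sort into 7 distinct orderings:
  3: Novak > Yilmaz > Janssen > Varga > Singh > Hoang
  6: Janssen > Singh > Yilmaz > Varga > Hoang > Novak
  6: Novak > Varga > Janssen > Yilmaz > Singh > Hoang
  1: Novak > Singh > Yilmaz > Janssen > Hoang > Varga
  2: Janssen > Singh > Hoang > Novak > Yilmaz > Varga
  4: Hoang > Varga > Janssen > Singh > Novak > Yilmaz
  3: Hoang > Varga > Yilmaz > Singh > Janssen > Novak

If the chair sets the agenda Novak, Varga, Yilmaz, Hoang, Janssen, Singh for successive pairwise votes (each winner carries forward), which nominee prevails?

Varga

Round 1: Novak vs Varga — 12–13, Varga advances.
Round 2: Varga vs Yilmaz — 13–12, Varga advances.
Round 3: Varga vs Hoang — 15–10, Varga advances.
Round 4: Varga vs Janssen — 13–12, Varga advances.
Round 5: Varga vs Singh — 16–9, Varga advances.
Varga survives the agenda.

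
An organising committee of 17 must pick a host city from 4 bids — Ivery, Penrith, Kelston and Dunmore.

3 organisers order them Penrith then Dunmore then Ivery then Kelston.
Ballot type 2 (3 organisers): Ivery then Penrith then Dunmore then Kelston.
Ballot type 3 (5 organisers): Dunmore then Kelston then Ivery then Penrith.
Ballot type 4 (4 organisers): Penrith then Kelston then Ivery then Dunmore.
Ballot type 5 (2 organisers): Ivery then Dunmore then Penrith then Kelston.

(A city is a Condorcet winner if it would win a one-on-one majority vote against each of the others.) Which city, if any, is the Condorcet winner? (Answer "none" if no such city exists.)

Pairwise majorities:
Ivery vs Penrith: Ivery, 10–7.
Ivery vs Kelston: Kelston wins 9–8.
Ivery–Dunmore: Ivery 9–8.
Penrith–Kelston: Penrith 12–5.
Penrith vs Dunmore: Penrith wins 10–7.
Kelston vs Dunmore: Dunmore wins 13–4.
Each city drops at least one matchup (Ivery loses to Kelston; Penrith loses to Ivery; Kelston loses to Penrith; Dunmore loses to Ivery); the cycle Ivery → Penrith → Kelston → Ivery rules out a Condorcet winner.

none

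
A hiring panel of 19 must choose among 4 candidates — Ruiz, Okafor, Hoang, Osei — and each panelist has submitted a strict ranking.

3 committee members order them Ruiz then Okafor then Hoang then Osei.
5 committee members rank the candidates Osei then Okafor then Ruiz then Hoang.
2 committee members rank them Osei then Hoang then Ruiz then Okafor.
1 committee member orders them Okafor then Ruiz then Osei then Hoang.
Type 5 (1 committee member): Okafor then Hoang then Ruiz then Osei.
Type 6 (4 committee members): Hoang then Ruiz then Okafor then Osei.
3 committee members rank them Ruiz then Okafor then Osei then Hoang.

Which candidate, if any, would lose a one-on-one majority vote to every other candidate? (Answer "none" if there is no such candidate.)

Hoang

Pairwise majorities:
Ruiz–Okafor: Ruiz 12–7.
Ruiz vs Hoang: 3+5+1+3 = 12 for Ruiz, 7 for Hoang — Ruiz by 12–7.
Ruiz–Osei: Ruiz 12–7.
Okafor–Hoang: Okafor 13–6.
Okafor–Osei: Okafor 12–7.
Hoang vs Osei: 8 to 11, Osei.
Only Hoang has no wins; Hoang is the Condorcet loser.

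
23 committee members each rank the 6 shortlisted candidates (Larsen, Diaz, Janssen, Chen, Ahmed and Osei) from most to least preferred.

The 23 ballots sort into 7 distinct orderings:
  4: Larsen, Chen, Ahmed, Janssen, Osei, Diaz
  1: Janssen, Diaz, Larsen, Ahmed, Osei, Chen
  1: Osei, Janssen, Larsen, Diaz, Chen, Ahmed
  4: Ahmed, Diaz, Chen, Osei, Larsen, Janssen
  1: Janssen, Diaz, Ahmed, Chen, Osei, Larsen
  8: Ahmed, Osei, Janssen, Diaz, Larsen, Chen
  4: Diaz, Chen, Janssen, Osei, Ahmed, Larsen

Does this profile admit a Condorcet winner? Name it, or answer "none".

Ahmed

Pairwise majorities:
Larsen vs Diaz: Diaz wins 18–5.
Larsen vs Janssen: Janssen wins 15–8.
Larsen vs Chen: Larsen, 14–9.
Larsen–Ahmed: Ahmed 17–6.
Larsen vs Osei: Osei wins 18–5.
Diaz vs Janssen: Janssen, 15–8.
Diaz vs Chen: Diaz wins 19–4.
Diaz vs Ahmed: Ahmed wins 16–7.
Diaz vs Osei: Osei wins 13–10.
Janssen vs Chen: Chen, 12–11.
Janssen–Ahmed: Ahmed 16–7.
Janssen–Osei: Osei 13–10.
Chen–Ahmed: Ahmed 14–9.
Chen–Osei: Chen 13–10.
Ahmed–Osei: Ahmed 18–5.
Ahmed beats each of Larsen, Diaz, Janssen, Chen, Osei — Ahmed is the Condorcet winner.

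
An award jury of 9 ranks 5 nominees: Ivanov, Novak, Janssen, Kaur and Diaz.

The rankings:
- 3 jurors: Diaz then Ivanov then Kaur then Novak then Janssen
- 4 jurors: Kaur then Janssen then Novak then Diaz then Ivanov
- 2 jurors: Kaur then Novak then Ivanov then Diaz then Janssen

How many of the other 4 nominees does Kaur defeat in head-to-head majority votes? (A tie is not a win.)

Kaur against each rival (9 jurors):
Kaur vs Ivanov: Kaur is ranked higher on 4+2 = 6 ballots, Ivanov on 3. Kaur wins 6–3.
Kaur vs Novak: Kaur is ranked higher on 3+4+2 = 9 ballots, Novak on 0. Kaur wins 9–0.
Kaur vs Janssen: Kaur, 9–0.
Kaur vs Diaz: Kaur is ranked higher on 4+2 = 6 ballots, Diaz on 3. Kaur wins 6–3.
Kaur beats Ivanov, Novak, Janssen, Diaz — 4 pairwise wins.

4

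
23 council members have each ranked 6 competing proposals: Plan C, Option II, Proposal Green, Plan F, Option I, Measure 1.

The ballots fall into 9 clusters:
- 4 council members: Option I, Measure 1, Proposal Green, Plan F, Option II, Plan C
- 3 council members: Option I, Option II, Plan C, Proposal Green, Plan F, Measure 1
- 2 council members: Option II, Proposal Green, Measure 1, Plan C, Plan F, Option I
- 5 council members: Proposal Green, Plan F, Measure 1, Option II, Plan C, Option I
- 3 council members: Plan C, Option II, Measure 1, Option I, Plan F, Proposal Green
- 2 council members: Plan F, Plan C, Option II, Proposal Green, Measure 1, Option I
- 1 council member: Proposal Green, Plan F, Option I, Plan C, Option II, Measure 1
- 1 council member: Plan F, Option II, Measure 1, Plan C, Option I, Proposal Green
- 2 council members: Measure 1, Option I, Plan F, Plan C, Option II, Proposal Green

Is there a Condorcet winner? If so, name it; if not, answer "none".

none

Check each pair by majority over 23 ballots:
Plan C vs Option II: Option II wins 15–8.
Plan C vs Proposal Green: Proposal Green wins 12–11.
Plan C vs Plan F: Plan F, 15–8.
Plan C–Option I: Plan C 13–10.
Plan C vs Measure 1: Measure 1 wins 14–9.
Option II–Proposal Green: Option II 13–10.
Option II vs Plan F: Plan F, 15–8.
Option II vs Option I: Option II, 13–10.
Option II vs Measure 1: Option II wins 12–11.
Proposal Green vs Plan F: Proposal Green, 15–8.
Proposal Green–Option I: Option I 13–10.
Proposal Green vs Measure 1: Proposal Green, 13–10.
Plan F vs Option I: Option I, 12–11.
Plan F vs Measure 1: Plan F wins 12–11.
Option I vs Measure 1: Measure 1, 15–8.
Each option drops at least one matchup (Plan C loses to Option II; Option II loses to Plan F; Proposal Green loses to Option II; Plan F loses to Proposal Green; Option I loses to Plan C; Measure 1 loses to Option II); the cycle Plan C → Option I → Proposal Green → Plan C rules out a Condorcet winner.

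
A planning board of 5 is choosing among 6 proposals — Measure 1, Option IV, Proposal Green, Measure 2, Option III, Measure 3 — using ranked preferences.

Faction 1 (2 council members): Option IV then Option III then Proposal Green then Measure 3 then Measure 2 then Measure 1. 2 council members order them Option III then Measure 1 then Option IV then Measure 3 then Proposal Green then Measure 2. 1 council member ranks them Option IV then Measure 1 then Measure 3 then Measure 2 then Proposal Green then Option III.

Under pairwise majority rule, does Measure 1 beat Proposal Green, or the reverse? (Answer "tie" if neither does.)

Measure 1

Ballots ranking Measure 1 above Proposal Green: 2 + 1 = 3.
Ballots ranking Proposal Green above Measure 1: 5 − 3 = 2.
Measure 1 wins the head-to-head 3–2.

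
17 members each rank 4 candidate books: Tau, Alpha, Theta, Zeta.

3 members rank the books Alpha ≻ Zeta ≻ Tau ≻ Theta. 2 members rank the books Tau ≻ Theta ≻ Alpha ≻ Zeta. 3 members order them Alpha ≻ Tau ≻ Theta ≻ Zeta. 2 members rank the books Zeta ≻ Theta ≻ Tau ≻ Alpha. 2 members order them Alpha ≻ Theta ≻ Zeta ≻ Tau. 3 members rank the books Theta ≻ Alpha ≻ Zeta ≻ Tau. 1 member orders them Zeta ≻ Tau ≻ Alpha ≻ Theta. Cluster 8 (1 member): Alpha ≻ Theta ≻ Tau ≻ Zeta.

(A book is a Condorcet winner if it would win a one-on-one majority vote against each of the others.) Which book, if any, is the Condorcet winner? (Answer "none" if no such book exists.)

Pairwise majorities:
Tau–Alpha: Alpha 12–5.
Tau vs Theta: Tau preferred on 3+2+3+1 = 9 ballots; Tau wins 9–8.
Tau vs Zeta: Zeta wins 11–6.
Alpha vs Theta: 3+3+2+1+1 = 10 for Alpha, 7 for Theta — Alpha by 10–7.
Alpha vs Zeta: Alpha is ranked higher on 3+2+3+2+3+1 = 14 ballots, Zeta on 3. Alpha wins 14–3.
Theta vs Zeta: Theta is ranked higher on 2+3+2+3+1 = 11 ballots, Zeta on 6. Theta wins 11–6.
Alpha defeats every rival head-to-head and is the Condorcet winner.

Alpha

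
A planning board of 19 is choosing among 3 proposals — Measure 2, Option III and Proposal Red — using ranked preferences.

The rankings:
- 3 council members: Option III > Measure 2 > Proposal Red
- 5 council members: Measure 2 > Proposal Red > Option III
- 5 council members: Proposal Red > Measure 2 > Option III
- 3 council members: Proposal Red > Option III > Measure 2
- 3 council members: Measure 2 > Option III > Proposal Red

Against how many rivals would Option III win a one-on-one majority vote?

Option III against each rival (19 council members):
Option III–Measure 2: Measure 2 13–6.
Option III vs Proposal Red: 6 to 13, Proposal Red.
Option III beats no one; loses to Measure 2, Proposal Red — 0 pairwise wins.

0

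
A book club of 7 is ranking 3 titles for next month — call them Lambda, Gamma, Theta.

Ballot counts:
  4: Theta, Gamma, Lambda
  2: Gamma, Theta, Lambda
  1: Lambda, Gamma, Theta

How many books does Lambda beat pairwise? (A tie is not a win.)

0

Lambda against each rival (7 members):
Lambda vs Gamma: Gamma wins 6–1.
Lambda vs Theta: Lambda preferred on 1 ballot; Theta wins 6–1.
Lambda beats no one; loses to Gamma, Theta — 0 pairwise wins.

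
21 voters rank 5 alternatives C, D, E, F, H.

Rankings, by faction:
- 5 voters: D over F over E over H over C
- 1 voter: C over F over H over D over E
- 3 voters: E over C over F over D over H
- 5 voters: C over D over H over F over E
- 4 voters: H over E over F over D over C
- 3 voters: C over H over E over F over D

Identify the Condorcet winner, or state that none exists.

none

Head-to-head results (21 voters):
C vs D: 12 to 9, C.
C vs E: 9 to 12, E.
C vs F: 1+3+5+3 = 12 for C, 9 for F — C by 12–9.
C vs H: C preferred on 1+3+5+3 = 12 ballots; C wins 12–9.
D vs E: 11 to 10, D.
D vs F: D preferred on 5+5 = 10 ballots; F wins 11–10.
D vs H: D is ranked higher on 5+3+5 = 13 ballots, H on 8. D wins 13–8.
E vs F: E preferred on 3+4+3 = 10 ballots; F wins 11–10.
E vs H: E is ranked higher on 5+3 = 8 ballots, H on 13. H wins 13–8.
F vs H: F preferred on 5+1+3 = 9 ballots; H wins 12–9.
Each alternative drops at least one matchup (C loses to E; D loses to C; E loses to D; F loses to C; H loses to C); the cycle C beats D beats E beats C rules out a Condorcet winner.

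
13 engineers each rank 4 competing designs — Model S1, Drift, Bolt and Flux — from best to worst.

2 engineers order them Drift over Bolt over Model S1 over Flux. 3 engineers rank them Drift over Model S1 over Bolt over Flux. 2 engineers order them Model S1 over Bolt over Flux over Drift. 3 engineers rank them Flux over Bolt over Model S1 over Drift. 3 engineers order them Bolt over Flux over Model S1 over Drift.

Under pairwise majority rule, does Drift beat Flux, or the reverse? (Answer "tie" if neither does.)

Flux

Ballots ranking Drift above Flux: 2 + 3 = 5.
Ballots ranking Flux above Drift: 13 − 5 = 8.
Flux wins the head-to-head 8–5.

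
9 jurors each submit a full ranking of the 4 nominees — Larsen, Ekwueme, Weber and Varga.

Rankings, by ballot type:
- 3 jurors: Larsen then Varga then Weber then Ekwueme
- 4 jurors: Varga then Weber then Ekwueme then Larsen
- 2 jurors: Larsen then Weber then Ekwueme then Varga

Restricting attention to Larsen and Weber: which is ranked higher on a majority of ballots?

Ballots ranking Larsen above Weber: 3 + 2 = 5.
Ballots ranking Weber above Larsen: 9 − 5 = 4.
Larsen wins the head-to-head 5–4.

Larsen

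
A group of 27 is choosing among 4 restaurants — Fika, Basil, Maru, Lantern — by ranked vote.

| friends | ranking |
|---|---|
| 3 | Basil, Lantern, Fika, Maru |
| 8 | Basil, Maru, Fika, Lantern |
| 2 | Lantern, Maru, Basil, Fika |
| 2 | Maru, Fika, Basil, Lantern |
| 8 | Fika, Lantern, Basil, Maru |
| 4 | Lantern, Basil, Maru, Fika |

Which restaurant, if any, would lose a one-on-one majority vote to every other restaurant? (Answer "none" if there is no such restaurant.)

Pairwise majorities:
Fika–Basil: Basil 17–10.
Fika–Maru: Maru 16–11.
Fika vs Lantern: Fika preferred on 8+2+8 = 18 ballots; Fika wins 18–9.
Basil vs Maru: Basil, 23–4.
Basil vs Lantern: Basil is ranked higher on 3+8+2 = 13 ballots, Lantern on 14. Lantern wins 14–13.
Maru vs Lantern: Lantern wins 17–10.
No restaurant is winless: Fika beats Lantern; Basil beats Fika; Maru beats Fika; Lantern beats Basil. There is no Condorcet loser.

none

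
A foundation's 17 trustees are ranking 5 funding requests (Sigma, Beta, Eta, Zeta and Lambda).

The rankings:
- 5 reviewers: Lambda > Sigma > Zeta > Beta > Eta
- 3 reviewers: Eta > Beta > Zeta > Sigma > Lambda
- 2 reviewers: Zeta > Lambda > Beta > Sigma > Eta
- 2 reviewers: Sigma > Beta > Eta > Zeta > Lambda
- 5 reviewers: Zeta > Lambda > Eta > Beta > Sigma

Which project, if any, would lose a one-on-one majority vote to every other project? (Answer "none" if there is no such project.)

Head-to-head results (17 reviewers):
Sigma vs Beta: Sigma preferred on 5+2 = 7 ballots; Beta wins 10–7.
Sigma vs Eta: Sigma preferred on 5+2+2 = 9 ballots; Sigma wins 9–8.
Sigma vs Zeta: Sigma is ranked higher on 5+2 = 7 ballots, Zeta on 10. Zeta wins 10–7.
Sigma vs Lambda: Sigma preferred on 3+2 = 5 ballots; Lambda wins 12–5.
Beta vs Eta: Beta preferred on 5+2+2 = 9 ballots; Beta wins 9–8.
Beta vs Zeta: Zeta, 12–5.
Beta vs Lambda: 5 to 12, Lambda.
Eta–Zeta: Zeta 12–5.
Eta vs Lambda: Lambda, 12–5.
Zeta–Lambda: Zeta 12–5.
Eta is beaten in every head-to-head and is the Condorcet loser.

Eta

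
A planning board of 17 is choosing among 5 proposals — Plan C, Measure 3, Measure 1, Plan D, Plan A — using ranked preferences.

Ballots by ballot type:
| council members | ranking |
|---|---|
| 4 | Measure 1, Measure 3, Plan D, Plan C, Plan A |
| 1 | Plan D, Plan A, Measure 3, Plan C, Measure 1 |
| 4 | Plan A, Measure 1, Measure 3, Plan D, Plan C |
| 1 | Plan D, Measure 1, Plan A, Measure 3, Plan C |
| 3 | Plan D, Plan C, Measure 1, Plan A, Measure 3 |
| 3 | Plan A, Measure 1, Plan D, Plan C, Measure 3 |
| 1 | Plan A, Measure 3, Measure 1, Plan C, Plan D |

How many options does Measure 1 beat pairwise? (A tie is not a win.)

Measure 1 against each rival (17 council members):
Measure 1–Plan C: Measure 1 13–4.
Measure 1 vs Measure 3: Measure 1 preferred on 4+4+1+3+3 = 15 ballots; Measure 1 wins 15–2.
Measure 1 vs Plan D: Measure 1, 12–5.
Measure 1 vs Plan A: 8 to 9, Plan A.
Measure 1 beats Plan C, Measure 3, Plan D; loses to Plan A — 3 pairwise wins.

3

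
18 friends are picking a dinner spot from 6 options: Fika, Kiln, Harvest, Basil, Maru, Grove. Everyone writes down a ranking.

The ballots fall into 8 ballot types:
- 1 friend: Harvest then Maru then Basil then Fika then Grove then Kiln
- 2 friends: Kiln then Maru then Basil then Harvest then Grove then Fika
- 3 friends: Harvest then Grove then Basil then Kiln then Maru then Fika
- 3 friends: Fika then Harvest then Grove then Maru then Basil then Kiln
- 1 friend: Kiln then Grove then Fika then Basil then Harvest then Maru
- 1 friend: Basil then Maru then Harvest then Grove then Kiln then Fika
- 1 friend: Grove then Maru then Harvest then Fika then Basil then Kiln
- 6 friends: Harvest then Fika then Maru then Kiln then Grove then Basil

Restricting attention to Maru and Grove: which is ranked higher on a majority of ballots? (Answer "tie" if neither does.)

Ballots ranking Maru above Grove: 1 + 2 + 1 + 6 = 10.
Ballots ranking Grove above Maru: 18 − 10 = 8.
Maru wins the head-to-head 10–8.

Maru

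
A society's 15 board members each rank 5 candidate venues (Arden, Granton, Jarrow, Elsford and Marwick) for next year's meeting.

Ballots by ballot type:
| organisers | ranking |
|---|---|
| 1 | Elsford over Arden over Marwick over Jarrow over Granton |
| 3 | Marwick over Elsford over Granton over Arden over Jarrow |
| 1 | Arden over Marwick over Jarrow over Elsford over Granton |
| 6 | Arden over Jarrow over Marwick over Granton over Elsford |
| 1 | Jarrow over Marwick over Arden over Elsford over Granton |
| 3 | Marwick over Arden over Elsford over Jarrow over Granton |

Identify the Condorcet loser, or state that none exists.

Granton

Pairwise majorities:
Arden vs Granton: Arden is ranked higher on 1+1+6+1+3 = 12 ballots, Granton on 3. Arden wins 12–3.
Arden vs Jarrow: Arden, 14–1.
Arden–Elsford: Arden 11–4.
Arden vs Marwick: 8 to 7, Arden.
Granton vs Jarrow: Jarrow, 12–3.
Granton vs Elsford: Elsford wins 9–6.
Granton vs Marwick: 0 for Granton, 15 for Marwick — Marwick by 15–0.
Jarrow vs Elsford: Jarrow preferred on 1+6+1 = 8 ballots; Jarrow wins 8–7.
Jarrow vs Marwick: Jarrow is ranked higher on 6+1 = 7 ballots, Marwick on 8. Marwick wins 8–7.
Elsford vs Marwick: 1 to 14, Marwick.
Only Granton has no wins; Granton is the Condorcet loser.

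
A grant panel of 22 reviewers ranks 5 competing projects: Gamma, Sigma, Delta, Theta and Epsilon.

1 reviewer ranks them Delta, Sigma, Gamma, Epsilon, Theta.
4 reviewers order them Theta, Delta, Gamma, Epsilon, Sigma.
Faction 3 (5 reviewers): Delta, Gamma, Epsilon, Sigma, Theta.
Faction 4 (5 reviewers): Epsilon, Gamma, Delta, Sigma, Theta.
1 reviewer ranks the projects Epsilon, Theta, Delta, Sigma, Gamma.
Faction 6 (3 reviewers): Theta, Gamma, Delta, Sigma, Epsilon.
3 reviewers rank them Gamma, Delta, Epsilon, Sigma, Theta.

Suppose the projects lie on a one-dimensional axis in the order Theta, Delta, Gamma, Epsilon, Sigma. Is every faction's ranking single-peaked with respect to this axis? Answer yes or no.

no

Axis positions: Theta=1, Delta=2, Gamma=3, Epsilon=4, Sigma=5.
Faction 1: ranking walks positions 2-5-3-4-1; Sigma is ranked above Gamma even though Gamma lies between Sigma and the peak Delta on the axis — preferences dip and rise again. Not single-peaked.
Faction 2 (peak Theta at position 1): ranking walks positions 1-2-3-4-5, expanding outward from the peak — single-peaked.
Faction 3 (peak Delta at position 2): ranking walks positions 2-3-4-5-1, expanding outward from the peak — single-peaked.
Faction 4 (peak Epsilon at position 4): ranking walks positions 4-3-2-5-1, expanding outward from the peak — single-peaked.
Faction 5: ranking walks positions 4-1-2-5-3; Theta is ranked above Gamma even though Gamma lies between Theta and the peak Epsilon on the axis — preferences dip and rise again. Not single-peaked.
Faction 6: ranking walks positions 1-3-2-5-4; Gamma is ranked above Delta even though Delta lies between Gamma and the peak Theta on the axis — preferences dip and rise again. Not single-peaked.
Faction 7 (peak Gamma at position 3): ranking walks positions 3-2-4-5-1, expanding outward from the peak — single-peaked.
Faction 1 violates single-peakedness, so the profile is not single-peaked on this axis.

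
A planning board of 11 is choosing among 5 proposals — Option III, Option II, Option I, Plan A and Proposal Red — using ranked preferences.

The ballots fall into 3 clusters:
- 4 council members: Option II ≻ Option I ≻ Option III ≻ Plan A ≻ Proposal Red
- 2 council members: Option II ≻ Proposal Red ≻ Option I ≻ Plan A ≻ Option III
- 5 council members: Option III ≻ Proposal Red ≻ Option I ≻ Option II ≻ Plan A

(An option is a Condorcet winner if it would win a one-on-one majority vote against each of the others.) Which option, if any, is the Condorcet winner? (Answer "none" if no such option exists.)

Option II

Head-to-head results (11 council members):
Option III vs Option II: Option III preferred on 5 ballots; Option II wins 6–5.
Option III vs Option I: Option III preferred on 5 ballots; Option I wins 6–5.
Option III vs Plan A: Option III is ranked higher on 4+5 = 9 ballots, Plan A on 2. Option III wins 9–2.
Option III vs Proposal Red: Option III preferred on 4+5 = 9 ballots; Option III wins 9–2.
Option II vs Option I: 6 to 5, Option II.
Option II vs Plan A: Option II is ranked higher on 4+2+5 = 11 ballots, Plan A on 0. Option II wins 11–0.
Option II vs Proposal Red: Option II is ranked higher on 4+2 = 6 ballots, Proposal Red on 5. Option II wins 6–5.
Option I vs Plan A: 4+2+5 = 11 for Option I, 0 for Plan A — Option I by 11–0.
Option I vs Proposal Red: 4 to 7, Proposal Red.
Plan A vs Proposal Red: 4 to 7, Proposal Red.
Option II wins every pairwise contest, so Option II is the Condorcet winner.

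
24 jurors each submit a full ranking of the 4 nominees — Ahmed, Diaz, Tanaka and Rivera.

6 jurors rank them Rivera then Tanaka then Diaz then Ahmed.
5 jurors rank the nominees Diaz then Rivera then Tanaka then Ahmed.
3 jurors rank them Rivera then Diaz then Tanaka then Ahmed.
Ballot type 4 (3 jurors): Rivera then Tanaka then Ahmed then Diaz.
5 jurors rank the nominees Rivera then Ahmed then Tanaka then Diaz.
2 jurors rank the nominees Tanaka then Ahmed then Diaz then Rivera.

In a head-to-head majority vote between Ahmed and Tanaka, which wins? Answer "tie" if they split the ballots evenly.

Tanaka

Ballots ranking Ahmed above Tanaka: 5.
Ballots ranking Tanaka above Ahmed: 24 − 5 = 19.
Tanaka wins the head-to-head 19–5.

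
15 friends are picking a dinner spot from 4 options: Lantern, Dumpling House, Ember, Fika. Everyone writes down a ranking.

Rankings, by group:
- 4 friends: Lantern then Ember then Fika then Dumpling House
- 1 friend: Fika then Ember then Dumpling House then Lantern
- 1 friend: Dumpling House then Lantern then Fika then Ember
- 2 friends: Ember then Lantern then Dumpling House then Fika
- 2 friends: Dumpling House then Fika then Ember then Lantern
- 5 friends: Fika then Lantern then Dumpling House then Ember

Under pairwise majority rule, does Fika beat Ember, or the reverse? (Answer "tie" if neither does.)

Ballots ranking Fika above Ember: 1 + 1 + 2 + 5 = 9.
Ballots ranking Ember above Fika: 15 − 9 = 6.
Fika wins the head-to-head 9–6.

Fika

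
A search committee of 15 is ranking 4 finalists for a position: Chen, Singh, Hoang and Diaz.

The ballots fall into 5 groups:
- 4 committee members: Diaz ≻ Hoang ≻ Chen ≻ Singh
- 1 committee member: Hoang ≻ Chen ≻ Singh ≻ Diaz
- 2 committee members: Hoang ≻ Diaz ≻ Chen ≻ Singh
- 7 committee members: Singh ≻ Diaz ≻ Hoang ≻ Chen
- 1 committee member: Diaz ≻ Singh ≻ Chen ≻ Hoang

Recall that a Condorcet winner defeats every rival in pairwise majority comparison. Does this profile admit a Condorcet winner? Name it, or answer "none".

Check each pair by majority over 15 ballots:
Chen vs Singh: Chen is ranked higher on 4+1+2 = 7 ballots, Singh on 8. Singh wins 8–7.
Chen vs Hoang: Hoang wins 14–1.
Chen vs Diaz: Diaz, 14–1.
Singh vs Hoang: Singh, 8–7.
Singh vs Diaz: Singh preferred on 1+7 = 8 ballots; Singh wins 8–7.
Hoang vs Diaz: 3 to 12, Diaz.
Singh beats each of Chen, Hoang, Diaz — Singh is the Condorcet winner.

Singh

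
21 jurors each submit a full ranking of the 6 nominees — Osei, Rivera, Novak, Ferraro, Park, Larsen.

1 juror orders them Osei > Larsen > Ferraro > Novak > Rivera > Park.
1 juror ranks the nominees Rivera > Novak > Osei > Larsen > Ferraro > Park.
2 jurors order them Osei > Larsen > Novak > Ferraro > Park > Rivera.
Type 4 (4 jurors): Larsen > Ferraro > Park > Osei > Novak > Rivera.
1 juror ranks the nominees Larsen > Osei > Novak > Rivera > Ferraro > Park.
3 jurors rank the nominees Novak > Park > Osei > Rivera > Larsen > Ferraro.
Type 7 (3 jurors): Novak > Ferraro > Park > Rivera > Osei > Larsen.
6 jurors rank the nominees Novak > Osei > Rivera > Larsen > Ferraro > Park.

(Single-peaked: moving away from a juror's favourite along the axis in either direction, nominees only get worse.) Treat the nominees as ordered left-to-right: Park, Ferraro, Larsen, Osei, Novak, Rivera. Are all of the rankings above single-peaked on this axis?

no

Axis positions: Park=1, Ferraro=2, Larsen=3, Osei=4, Novak=5, Rivera=6.
Type 1 (peak Osei at position 4): ranking walks positions 4-3-2-5-6-1, expanding outward from the peak — single-peaked.
Type 2 (peak Rivera at position 6): ranking walks positions 6-5-4-3-2-1, expanding outward from the peak — single-peaked.
Type 3 (peak Osei at position 4): ranking walks positions 4-3-5-2-1-6, expanding outward from the peak — single-peaked.
Type 4 (peak Larsen at position 3): ranking walks positions 3-2-1-4-5-6, expanding outward from the peak — single-peaked.
Type 5 (peak Larsen at position 3): ranking walks positions 3-4-5-6-2-1, expanding outward from the peak — single-peaked.
Type 6: ranking walks positions 5-1-4-6-3-2; Park is ranked above Osei even though Osei lies between Park and the peak Novak on the axis — preferences dip and rise again. Not single-peaked.
Type 7: ranking walks positions 5-2-1-6-4-3; Ferraro is ranked above Osei even though Osei lies between Ferraro and the peak Novak on the axis — preferences dip and rise again. Not single-peaked.
Type 8 (peak Novak at position 5): ranking walks positions 5-4-6-3-2-1, expanding outward from the peak — single-peaked.
Type 6 violates single-peakedness, so the profile is not single-peaked on this axis.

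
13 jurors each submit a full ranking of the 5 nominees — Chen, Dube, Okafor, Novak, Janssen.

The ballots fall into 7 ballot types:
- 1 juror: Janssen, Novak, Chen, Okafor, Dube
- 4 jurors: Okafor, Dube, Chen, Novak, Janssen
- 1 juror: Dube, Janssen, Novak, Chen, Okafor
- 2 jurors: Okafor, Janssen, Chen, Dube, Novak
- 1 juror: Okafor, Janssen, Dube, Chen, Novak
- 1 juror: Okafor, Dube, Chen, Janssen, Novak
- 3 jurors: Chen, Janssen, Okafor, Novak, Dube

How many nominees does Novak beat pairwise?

Novak against each rival (13 jurors):
Novak vs Chen: 2 to 11, Chen.
Novak vs Dube: Novak is ranked higher on 1+3 = 4 ballots, Dube on 9. Dube wins 9–4.
Novak vs Okafor: Okafor wins 11–2.
Novak vs Janssen: 4 to 9, Janssen.
Novak beats no one; loses to Chen, Dube, Okafor, Janssen — 0 pairwise wins.

0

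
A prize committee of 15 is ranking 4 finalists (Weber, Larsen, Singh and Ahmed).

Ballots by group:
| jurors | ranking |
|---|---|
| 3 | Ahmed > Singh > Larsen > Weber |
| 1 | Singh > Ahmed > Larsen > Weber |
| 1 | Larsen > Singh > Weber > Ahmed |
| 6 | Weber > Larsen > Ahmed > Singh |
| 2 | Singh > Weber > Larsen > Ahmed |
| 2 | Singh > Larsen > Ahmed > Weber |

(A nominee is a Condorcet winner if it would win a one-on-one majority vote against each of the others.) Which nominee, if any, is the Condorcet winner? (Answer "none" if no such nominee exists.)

none

Head-to-head results (15 jurors):
Weber vs Larsen: 6+2 = 8 for Weber, 7 for Larsen — Weber by 8–7.
Weber vs Singh: 6 to 9, Singh.
Weber vs Ahmed: Weber is ranked higher on 1+6+2 = 9 ballots, Ahmed on 6. Weber wins 9–6.
Larsen vs Singh: 7 to 8, Singh.
Larsen–Ahmed: Larsen 11–4.
Singh vs Ahmed: 6 to 9, Ahmed.
No nominee is unbeaten: Weber loses to Singh; Larsen loses to Weber; Singh loses to Ahmed; Ahmed loses to Weber. In particular Weber → Ahmed → Singh → Weber is a majority cycle — no Condorcet winner exists.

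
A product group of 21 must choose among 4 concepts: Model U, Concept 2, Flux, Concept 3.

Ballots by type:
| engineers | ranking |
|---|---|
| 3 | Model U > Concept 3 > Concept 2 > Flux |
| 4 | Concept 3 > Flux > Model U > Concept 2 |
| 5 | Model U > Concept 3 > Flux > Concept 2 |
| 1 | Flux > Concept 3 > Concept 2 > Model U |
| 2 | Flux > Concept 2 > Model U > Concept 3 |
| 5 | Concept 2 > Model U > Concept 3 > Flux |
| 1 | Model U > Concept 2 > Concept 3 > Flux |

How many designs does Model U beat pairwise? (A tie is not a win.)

3

Model U against each rival (21 engineers):
Model U vs Concept 2: Model U, 13–8.
Model U–Flux: Model U 14–7.
Model U vs Concept 3: Model U is ranked higher on 3+5+2+5+1 = 16 ballots, Concept 3 on 5. Model U wins 16–5.
Model U beats Concept 2, Flux, Concept 3 — 3 pairwise wins.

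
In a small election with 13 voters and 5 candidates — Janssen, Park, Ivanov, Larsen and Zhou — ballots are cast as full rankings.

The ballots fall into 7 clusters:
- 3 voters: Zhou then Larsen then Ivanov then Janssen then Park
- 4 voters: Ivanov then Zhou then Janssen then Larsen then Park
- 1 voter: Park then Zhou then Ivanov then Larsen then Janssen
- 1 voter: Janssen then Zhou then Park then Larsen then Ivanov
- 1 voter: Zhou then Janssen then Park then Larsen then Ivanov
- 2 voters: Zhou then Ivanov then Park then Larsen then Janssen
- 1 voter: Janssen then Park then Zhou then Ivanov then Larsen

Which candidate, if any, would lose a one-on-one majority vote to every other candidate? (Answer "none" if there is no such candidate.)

Head-to-head results (13 voters):
Janssen vs Park: Janssen preferred on 3+4+1+1+1 = 10 ballots; Janssen wins 10–3.
Janssen vs Ivanov: 3 to 10, Ivanov.
Janssen vs Larsen: Janssen wins 7–6.
Janssen vs Zhou: Zhou, 11–2.
Park vs Ivanov: Ivanov, 9–4.
Park–Larsen: Larsen 7–6.
Park–Zhou: Zhou 11–2.
Ivanov vs Larsen: Ivanov, 8–5.
Ivanov vs Zhou: Ivanov is ranked higher on 4 ballots, Zhou on 9. Zhou wins 9–4.
Larsen vs Zhou: Larsen is ranked higher on 0 ballots, Zhou on 13. Zhou wins 13–0.
Park loses to every other candidate — it is the Condorcet loser.

Park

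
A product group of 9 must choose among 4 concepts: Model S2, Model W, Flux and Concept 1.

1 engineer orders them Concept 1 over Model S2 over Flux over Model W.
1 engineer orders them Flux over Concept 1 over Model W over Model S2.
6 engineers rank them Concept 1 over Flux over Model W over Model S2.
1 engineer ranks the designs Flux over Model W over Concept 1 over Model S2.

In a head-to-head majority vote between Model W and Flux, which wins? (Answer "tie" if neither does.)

Flux

No ballot ranks Model W above Flux: 0.
Ballots ranking Flux above Model W: 9 − 0 = 9.
Flux wins the head-to-head 9–0.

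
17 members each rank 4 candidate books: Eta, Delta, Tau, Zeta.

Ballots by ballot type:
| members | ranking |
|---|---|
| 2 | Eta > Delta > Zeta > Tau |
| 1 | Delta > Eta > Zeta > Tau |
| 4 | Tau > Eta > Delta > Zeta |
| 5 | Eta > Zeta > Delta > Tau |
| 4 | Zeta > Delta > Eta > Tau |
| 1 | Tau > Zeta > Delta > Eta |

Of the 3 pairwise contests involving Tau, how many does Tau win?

0

Tau against each rival (17 members):
Tau vs Eta: Eta wins 12–5.
Tau vs Delta: 4+1 = 5 for Tau, 12 for Delta — Delta by 12–5.
Tau–Zeta: Zeta 12–5.
Tau beats no one; loses to Eta, Delta, Zeta — 0 pairwise wins.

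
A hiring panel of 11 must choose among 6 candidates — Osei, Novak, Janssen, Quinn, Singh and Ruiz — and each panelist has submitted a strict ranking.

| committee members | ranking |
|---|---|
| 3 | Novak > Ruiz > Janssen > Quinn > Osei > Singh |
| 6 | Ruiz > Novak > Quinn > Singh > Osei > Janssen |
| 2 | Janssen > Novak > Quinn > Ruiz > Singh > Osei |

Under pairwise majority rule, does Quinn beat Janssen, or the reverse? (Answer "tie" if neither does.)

Ballots ranking Quinn above Janssen: 6.
Ballots ranking Janssen above Quinn: 11 − 6 = 5.
Quinn wins the head-to-head 6–5.

Quinn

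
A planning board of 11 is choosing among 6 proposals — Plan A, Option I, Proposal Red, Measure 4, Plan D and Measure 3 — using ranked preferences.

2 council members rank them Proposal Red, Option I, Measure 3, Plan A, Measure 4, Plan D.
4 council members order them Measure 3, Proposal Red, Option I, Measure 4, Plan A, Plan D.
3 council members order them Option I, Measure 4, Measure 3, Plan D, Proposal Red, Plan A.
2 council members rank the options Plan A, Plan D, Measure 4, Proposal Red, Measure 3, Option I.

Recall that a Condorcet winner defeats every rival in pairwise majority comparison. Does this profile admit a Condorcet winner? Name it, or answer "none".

Head-to-head results (11 council members):
Plan A vs Option I: Option I, 9–2.
Plan A–Proposal Red: Proposal Red 9–2.
Plan A vs Measure 4: Measure 4, 7–4.
Plan A vs Plan D: Plan A wins 8–3.
Plan A–Measure 3: Measure 3 9–2.
Option I vs Proposal Red: Proposal Red, 8–3.
Option I–Measure 4: Option I 9–2.
Option I vs Plan D: Option I, 9–2.
Option I vs Measure 3: Measure 3, 6–5.
Proposal Red vs Measure 4: Proposal Red, 6–5.
Proposal Red vs Plan D: Proposal Red wins 6–5.
Proposal Red vs Measure 3: Measure 3 wins 7–4.
Measure 4–Plan D: Measure 4 9–2.
Measure 4–Measure 3: Measure 3 6–5.
Plan D–Measure 3: Measure 3 9–2.
Measure 3 beats each of Plan A, Option I, Proposal Red, Measure 4, Plan D — Measure 3 is the Condorcet winner.

Measure 3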